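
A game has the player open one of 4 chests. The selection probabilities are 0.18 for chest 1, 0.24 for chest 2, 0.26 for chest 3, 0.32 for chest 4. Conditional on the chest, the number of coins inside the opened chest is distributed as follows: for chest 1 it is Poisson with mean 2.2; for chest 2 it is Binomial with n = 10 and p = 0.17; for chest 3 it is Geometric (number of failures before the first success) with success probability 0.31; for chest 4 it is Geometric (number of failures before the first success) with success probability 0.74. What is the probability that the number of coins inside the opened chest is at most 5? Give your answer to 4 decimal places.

0.9667

Conditional on each chest, P(X ≤ 5): 1: 0.97509; 2: 0.99729; 3: 0.892082; 4: 0.999691.
By total probability, P(X ≤ 5) = 0.18·0.97509 + 0.24·0.99729 + 0.26·0.892082 + 0.32·0.999691 = 0.966708.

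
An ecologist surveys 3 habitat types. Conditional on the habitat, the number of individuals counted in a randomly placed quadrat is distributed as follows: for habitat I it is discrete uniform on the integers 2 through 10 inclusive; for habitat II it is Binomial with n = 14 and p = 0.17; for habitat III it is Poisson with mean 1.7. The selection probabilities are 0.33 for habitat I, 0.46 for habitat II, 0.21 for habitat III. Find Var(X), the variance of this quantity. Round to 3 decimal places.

6.781

Per component, I: μ=6, E[X²]=42.6667; II: μ=2.38, E[X²]=7.6398; III: μ=1.7, E[X²]=4.59.
E[X] = 0.33·6 + 0.46·2.38 + 0.21·1.7 = 3.4318.
E[X²] = 0.33·42.6667 + 0.46·7.6398 + 0.21·4.59 = 18.5582.
Var(X) = E[X²] − (E[X])² = 18.5582 − 11.7773 = 6.78096.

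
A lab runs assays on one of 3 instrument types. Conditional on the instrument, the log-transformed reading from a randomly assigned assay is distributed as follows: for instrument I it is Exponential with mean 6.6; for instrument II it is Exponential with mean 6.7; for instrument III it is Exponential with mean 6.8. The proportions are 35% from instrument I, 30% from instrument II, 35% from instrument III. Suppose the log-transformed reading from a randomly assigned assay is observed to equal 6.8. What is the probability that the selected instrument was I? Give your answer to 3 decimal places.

Likelihoods f(6.8 | ·): I: 0.0540756; II: 0.054094; III: 0.0540999.
Posterior ∝ prior × likelihood. Numerator for I: 0.35·0.0540756 = 0.0189265.
Normalizing constant: 0.35·0.0540756 + 0.3·0.054094 + 0.35·0.0540999 = 0.0540896.
P(I | observation) = 0.0189265 / 0.0540896 = 0.349909.

0.350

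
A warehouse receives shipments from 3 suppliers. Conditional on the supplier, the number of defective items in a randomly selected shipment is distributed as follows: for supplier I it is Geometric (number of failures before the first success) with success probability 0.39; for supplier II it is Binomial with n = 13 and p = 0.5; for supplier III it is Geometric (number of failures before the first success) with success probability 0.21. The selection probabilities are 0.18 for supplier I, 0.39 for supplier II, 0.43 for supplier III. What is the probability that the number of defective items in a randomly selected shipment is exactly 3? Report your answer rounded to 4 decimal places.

0.0741

Conditional on each supplier, P(X = 3): I: 0.0885226; II: 0.0349121; III: 0.103538.
By total probability, P(X = 3) = 0.18·0.0885226 + 0.39·0.0349121 + 0.43·0.103538 = 0.0740712.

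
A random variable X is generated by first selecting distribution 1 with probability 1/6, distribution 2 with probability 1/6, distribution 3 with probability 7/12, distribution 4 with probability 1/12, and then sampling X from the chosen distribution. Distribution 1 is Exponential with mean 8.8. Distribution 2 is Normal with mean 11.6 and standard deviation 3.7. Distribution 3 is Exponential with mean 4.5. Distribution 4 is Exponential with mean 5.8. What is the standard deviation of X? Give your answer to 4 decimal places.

6.1151

Per component, 1: μ=8.8, E[X²]=154.88; 2: μ=11.6, E[X²]=148.25; 3: μ=4.5, E[X²]=40.5; 4: μ=5.8, E[X²]=67.28.
E[X] = 0.166667·8.8 + 0.166667·11.6 + 0.583333·4.5 + 0.0833333·5.8 = 6.50833.
E[X²] = 0.166667·154.88 + 0.166667·148.25 + 0.583333·40.5 + 0.0833333·67.28 = 79.7533.
Var(X) = E[X²] − (E[X])² = 79.7533 − 42.3584 = 37.3949.
SD(X) = √37.3949 = 6.11514.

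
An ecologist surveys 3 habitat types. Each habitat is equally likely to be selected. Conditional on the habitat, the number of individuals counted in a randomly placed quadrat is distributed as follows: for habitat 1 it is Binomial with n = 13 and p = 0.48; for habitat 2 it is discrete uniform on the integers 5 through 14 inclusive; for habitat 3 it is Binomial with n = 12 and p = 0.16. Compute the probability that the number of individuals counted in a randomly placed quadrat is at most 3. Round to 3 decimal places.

0.317

Conditional on each habitat, P(X ≤ 3): 1: 0.0618728; 2: 0; 3: 0.888632.
By total probability, P(X ≤ 3) = 0.333333·0.0618728 + 0.333333·0 + 0.333333·0.888632 = 0.316835.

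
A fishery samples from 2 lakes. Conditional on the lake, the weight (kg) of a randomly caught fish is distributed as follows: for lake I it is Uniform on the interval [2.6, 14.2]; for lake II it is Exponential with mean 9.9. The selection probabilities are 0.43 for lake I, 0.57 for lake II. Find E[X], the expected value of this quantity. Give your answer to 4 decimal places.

9.2550

Component means — I: 8.4; II: 9.9.
E[X] = 0.43·8.4 + 0.57·9.9 = 9.255.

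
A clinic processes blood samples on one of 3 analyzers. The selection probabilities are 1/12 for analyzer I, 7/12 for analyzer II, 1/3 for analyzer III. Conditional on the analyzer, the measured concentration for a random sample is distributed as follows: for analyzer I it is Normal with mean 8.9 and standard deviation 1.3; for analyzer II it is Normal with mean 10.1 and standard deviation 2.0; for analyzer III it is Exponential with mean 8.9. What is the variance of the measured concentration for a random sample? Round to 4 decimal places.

29.2275

Per component, I: μ=8.9, E[X²]=80.9; II: μ=10.1, E[X²]=106.01; III: μ=8.9, E[X²]=158.42.
E[X] = 0.0833333·8.9 + 0.583333·10.1 + 0.333333·8.9 = 9.6.
E[X²] = 0.0833333·80.9 + 0.583333·106.01 + 0.333333·158.42 = 121.388.
Var(X) = E[X²] − (E[X])² = 121.388 − 92.16 = 29.2275.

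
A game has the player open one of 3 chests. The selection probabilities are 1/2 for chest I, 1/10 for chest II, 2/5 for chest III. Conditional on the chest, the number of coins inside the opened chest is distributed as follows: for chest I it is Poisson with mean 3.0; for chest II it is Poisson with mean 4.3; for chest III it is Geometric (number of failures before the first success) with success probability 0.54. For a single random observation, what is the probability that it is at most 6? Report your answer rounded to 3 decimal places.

Conditional on each chest, P(X ≤ 6): I: 0.966491; II: 0.85579; III: 0.995642.
By total probability, P(X ≤ 6) = 0.5·0.966491 + 0.1·0.85579 + 0.4·0.995642 = 0.967081.

0.967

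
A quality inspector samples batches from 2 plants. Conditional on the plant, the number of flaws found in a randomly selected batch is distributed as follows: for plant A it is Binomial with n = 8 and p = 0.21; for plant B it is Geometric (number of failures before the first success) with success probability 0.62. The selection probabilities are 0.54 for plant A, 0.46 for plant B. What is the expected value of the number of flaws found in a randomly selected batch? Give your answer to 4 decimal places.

Component means — A: 1.68; B: 0.612903.
E[X] = 0.54·1.68 + 0.46·0.612903 = 1.18914.

1.1891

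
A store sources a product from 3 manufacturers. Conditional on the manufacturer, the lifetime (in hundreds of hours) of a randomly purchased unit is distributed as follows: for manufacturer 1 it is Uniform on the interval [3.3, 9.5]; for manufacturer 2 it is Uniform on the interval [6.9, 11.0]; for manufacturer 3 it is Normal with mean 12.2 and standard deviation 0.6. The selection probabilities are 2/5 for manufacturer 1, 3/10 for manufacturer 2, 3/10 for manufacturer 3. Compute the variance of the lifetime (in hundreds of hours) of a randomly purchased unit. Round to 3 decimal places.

7.577

Per component, 1: μ=6.4, E[X²]=44.1633; 2: μ=8.95, E[X²]=81.5033; 3: μ=12.2, E[X²]=149.2.
E[X] = 0.4·6.4 + 0.3·8.95 + 0.3·12.2 = 8.905.
E[X²] = 0.4·44.1633 + 0.3·81.5033 + 0.3·149.2 = 86.8763.
Var(X) = E[X²] − (E[X])² = 86.8763 − 79.299 = 7.57731.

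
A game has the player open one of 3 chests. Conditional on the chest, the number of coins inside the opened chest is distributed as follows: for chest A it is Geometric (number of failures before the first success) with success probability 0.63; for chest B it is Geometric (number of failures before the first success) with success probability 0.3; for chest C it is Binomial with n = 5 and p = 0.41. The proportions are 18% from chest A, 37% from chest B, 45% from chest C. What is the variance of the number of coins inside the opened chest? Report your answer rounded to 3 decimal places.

3.980

Per component, A: μ=0.587302, E[X²]=1.27715; B: μ=2.33333, E[X²]=13.2222; C: μ=2.05, E[X²]=5.412.
E[X] = 0.18·0.587302 + 0.37·2.33333 + 0.45·2.05 = 1.89155.
E[X²] = 0.18·1.27715 + 0.37·13.2222 + 0.45·5.412 = 7.55751.
Var(X) = E[X²] − (E[X])² = 7.55751 − 3.57795 = 3.97956.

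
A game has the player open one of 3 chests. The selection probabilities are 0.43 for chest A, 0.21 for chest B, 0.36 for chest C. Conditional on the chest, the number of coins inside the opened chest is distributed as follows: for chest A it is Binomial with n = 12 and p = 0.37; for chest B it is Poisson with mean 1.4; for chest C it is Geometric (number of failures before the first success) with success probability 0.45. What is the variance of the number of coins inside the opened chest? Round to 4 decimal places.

Per component, A: μ=4.44, E[X²]=22.5108; B: μ=1.4, E[X²]=3.36; C: μ=1.22222, E[X²]=4.20988.
E[X] = 0.43·4.44 + 0.21·1.4 + 0.36·1.22222 = 2.6432.
E[X²] = 0.43·22.5108 + 0.21·3.36 + 0.36·4.20988 = 11.9008.
Var(X) = E[X²] − (E[X])² = 11.9008 − 6.98651 = 4.91429.

4.9143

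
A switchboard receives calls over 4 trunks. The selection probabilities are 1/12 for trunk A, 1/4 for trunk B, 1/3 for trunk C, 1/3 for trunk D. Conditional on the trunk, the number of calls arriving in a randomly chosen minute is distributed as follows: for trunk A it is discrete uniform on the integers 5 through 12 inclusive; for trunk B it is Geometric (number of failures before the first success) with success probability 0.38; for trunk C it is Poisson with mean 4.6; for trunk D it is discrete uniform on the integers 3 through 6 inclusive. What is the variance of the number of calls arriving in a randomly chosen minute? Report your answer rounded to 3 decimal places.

Per component, A: μ=8.5, E[X²]=77.5; B: μ=1.63158, E[X²]=6.95568; C: μ=4.6, E[X²]=25.76; D: μ=4.5, E[X²]=21.5.
E[X] = 0.0833333·8.5 + 0.25·1.63158 + 0.333333·4.6 + 0.333333·4.5 = 4.14956.
E[X²] = 0.0833333·77.5 + 0.25·6.95568 + 0.333333·25.76 + 0.333333·21.5 = 23.9506.
Var(X) = E[X²] − (E[X])² = 23.9506 − 17.2189 = 6.73173.

6.732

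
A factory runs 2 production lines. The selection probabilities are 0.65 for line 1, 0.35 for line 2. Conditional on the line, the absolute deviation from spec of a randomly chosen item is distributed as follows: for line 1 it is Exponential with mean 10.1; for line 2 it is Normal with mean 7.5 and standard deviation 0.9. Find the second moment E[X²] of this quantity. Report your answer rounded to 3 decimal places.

For each component E[X²] = Var + (mean)², giving 1: 204.02; 2: 57.06.
Overall E[X²] = 0.65·204.02 + 0.35·57.06 = 152.584.

152.584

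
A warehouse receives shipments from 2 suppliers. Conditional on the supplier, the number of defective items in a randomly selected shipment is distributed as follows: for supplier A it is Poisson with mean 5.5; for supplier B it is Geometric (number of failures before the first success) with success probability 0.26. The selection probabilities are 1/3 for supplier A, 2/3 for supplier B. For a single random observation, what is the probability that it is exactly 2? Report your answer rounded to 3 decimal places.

Conditional on each supplier, P(X = 2): A: 0.0618124; B: 0.142376.
By total probability, P(X = 2) = 0.333333·0.0618124 + 0.666667·0.142376 = 0.115521.

0.116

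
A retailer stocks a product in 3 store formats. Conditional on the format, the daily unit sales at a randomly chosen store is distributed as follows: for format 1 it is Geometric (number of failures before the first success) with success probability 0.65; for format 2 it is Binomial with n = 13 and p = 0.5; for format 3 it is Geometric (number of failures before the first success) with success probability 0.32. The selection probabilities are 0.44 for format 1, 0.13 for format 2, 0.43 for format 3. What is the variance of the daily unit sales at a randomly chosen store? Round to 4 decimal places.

7.2215

Per component, 1: μ=0.538462, E[X²]=1.11834; 2: μ=6.5, E[X²]=45.5; 3: μ=2.125, E[X²]=11.1562.
E[X] = 0.44·0.538462 + 0.13·6.5 + 0.43·2.125 = 1.99567.
E[X²] = 0.44·1.11834 + 0.13·45.5 + 0.43·11.1562 = 11.2043.
Var(X) = E[X²] − (E[X])² = 11.2043 − 3.98271 = 7.22155.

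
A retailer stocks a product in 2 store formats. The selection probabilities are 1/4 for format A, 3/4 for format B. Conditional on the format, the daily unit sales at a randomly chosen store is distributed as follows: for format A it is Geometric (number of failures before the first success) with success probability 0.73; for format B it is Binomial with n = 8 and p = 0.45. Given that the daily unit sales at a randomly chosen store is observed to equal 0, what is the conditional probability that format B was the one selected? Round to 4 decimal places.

0.0333

Likelihoods P(X=0 | ·): A: 0.73; B: 0.00837339.
Posterior ∝ prior × likelihood. Numerator for B: 0.75·0.00837339 = 0.00628005.
Normalizing constant: 0.25·0.73 + 0.75·0.00837339 = 0.18878.
P(B | observation) = 0.00628005 / 0.18878 = 0.0332665.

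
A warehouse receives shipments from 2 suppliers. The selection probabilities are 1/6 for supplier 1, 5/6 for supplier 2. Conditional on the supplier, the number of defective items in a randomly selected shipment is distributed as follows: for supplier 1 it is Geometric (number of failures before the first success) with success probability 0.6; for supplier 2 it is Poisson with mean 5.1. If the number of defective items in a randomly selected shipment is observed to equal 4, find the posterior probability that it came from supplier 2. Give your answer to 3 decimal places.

Likelihoods P(X=4 | ·): 1: 0.01536; 2: 0.171857.
Posterior ∝ prior × likelihood. Numerator for 2: 0.833333·0.171857 = 0.143214.
Normalizing constant: 0.166667·0.01536 + 0.833333·0.171857 = 0.145774.
P(2 | observation) = 0.143214 / 0.145774 = 0.982439.

0.982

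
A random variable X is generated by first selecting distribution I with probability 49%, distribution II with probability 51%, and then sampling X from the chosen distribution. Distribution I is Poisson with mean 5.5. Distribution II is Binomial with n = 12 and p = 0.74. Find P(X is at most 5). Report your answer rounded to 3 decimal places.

Conditional on each component, P(X ≤ 5): I: 0.528919; II: 0.0177536.
By total probability, P(X ≤ 5) = 0.49·0.528919 + 0.51·0.0177536 = 0.268225.

0.268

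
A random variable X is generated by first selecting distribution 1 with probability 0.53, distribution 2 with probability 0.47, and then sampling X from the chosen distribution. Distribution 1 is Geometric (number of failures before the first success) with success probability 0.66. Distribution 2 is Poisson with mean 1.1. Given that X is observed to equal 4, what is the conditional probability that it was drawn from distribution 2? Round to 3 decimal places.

0.671

Likelihoods P(X=4 | ·): 1: 0.00881982; 2: 0.0203065.
Posterior ∝ prior × likelihood. Numerator for 2: 0.47·0.0203065 = 0.00954407.
Normalizing constant: 0.53·0.00881982 + 0.47·0.0203065 = 0.0142186.
P(2 | observation) = 0.00954407 / 0.0142186 = 0.67124.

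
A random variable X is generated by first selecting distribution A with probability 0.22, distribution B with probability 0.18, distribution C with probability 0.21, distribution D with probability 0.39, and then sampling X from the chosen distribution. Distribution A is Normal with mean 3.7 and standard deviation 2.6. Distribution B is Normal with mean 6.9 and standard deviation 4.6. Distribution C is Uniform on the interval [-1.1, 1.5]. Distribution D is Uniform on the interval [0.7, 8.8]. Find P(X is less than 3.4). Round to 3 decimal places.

0.480

Conditional on each component, P(X < 3.4): A: 0.45407; B: 0.223367; C: 1; D: 0.333333.
By total probability, P(X < 3.4) = 0.22·0.45407 + 0.18·0.223367 + 0.21·1 + 0.39·0.333333 = 0.480102.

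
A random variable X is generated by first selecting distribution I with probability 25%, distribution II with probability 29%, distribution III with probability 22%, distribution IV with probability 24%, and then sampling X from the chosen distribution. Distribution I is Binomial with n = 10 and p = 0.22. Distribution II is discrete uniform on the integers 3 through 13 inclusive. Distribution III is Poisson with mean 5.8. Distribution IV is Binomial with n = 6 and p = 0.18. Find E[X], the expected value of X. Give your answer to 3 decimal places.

Component means — I: 2.2; II: 8; III: 5.8; IV: 1.08.
E[X] = 0.25·2.2 + 0.29·8 + 0.22·5.8 + 0.24·1.08 = 4.4052.

4.405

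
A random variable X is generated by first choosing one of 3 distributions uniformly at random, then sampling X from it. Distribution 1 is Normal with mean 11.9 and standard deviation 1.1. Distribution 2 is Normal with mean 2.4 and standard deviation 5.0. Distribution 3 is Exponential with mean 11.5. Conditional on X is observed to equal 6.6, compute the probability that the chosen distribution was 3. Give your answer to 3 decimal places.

Likelihoods f(6.6 | ·): 1: 3.29967e-06; 2: 0.0560688; 3: 0.0489841.
Posterior ∝ prior × likelihood. Numerator for 3: 0.333333·0.0489841 = 0.016328.
Normalizing constant: 0.333333·3.29967e-06 + 0.333333·0.0560688 + 0.333333·0.0489841 = 0.0350187.
P(3 | observation) = 0.016328 / 0.0350187 = 0.466266.

0.466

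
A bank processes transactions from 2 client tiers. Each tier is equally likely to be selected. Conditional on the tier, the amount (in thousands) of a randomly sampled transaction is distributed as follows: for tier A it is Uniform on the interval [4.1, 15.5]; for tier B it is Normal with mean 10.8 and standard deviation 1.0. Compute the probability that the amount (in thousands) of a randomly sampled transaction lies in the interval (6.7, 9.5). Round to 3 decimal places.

Conditional on each tier, P(6.7 < X < 9.5): A: 0.245614; B: 0.0967798.
By total probability, P(6.7 < X < 9.5) = 0.5·0.245614 + 0.5·0.0967798 = 0.171197.

0.171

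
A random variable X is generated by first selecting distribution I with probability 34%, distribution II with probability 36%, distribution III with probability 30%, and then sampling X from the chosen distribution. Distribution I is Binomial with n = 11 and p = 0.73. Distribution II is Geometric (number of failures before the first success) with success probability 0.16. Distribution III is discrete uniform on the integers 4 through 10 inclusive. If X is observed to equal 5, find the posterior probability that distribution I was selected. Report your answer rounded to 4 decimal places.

0.1586

Likelihoods P(X=5 | ·): I: 0.0371055; II: 0.0669139; III: 0.142857.
Posterior ∝ prior × likelihood. Numerator for I: 0.34·0.0371055 = 0.0126159.
Normalizing constant: 0.34·0.0371055 + 0.36·0.0669139 + 0.3·0.142857 = 0.079562.
P(I | observation) = 0.0126159 / 0.079562 = 0.158567.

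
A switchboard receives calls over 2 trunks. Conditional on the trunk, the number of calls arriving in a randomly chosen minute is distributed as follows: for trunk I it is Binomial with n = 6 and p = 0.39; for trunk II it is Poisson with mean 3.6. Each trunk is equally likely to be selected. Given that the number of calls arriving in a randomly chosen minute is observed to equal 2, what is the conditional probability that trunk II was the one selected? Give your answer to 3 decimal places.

0.359

Likelihoods P(X=2 | ·): I: 0.315893; II: 0.177058.
Posterior ∝ prior × likelihood. Numerator for II: 0.5·0.177058 = 0.0885289.
Normalizing constant: 0.5·0.315893 + 0.5·0.177058 = 0.246475.
P(II | observation) = 0.0885289 / 0.246475 = 0.359179.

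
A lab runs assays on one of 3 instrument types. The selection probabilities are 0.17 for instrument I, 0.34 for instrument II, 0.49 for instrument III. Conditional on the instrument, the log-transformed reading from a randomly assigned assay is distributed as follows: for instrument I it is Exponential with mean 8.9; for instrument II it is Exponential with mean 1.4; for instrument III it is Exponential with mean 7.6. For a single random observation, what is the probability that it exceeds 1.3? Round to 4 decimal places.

Conditional on each instrument, P(X > 1.3): I: 0.864099; II: 0.395118; III: 0.842777.
By total probability, P(X > 1.3) = 0.17·0.864099 + 0.34·0.395118 + 0.49·0.842777 = 0.694198.

0.6942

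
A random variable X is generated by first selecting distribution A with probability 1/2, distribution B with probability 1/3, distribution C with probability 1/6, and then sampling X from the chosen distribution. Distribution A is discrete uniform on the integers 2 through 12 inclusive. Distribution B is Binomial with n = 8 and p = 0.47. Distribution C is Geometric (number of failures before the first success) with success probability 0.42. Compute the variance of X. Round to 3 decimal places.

Per component, A: μ=7, E[X²]=59; B: μ=3.76, E[X²]=16.1304; C: μ=1.38095, E[X²]=5.19501.
E[X] = 0.5·7 + 0.333333·3.76 + 0.166667·1.38095 = 4.98349.
E[X²] = 0.5·59 + 0.333333·16.1304 + 0.166667·5.19501 = 35.7426.
Var(X) = E[X²] − (E[X])² = 35.7426 − 24.8352 = 10.9074.

10.907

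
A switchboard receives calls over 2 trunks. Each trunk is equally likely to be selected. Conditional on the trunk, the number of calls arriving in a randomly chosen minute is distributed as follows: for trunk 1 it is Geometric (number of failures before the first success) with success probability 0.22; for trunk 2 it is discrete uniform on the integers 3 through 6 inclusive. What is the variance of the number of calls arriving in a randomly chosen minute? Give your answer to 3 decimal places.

8.911

Per component, 1: μ=3.54545, E[X²]=28.686; 2: μ=4.5, E[X²]=21.5.
E[X] = 0.5·3.54545 + 0.5·4.5 = 4.02273.
E[X²] = 0.5·28.686 + 0.5·21.5 = 25.093.
Var(X) = E[X²] − (E[X])² = 25.093 − 16.1823 = 8.91064.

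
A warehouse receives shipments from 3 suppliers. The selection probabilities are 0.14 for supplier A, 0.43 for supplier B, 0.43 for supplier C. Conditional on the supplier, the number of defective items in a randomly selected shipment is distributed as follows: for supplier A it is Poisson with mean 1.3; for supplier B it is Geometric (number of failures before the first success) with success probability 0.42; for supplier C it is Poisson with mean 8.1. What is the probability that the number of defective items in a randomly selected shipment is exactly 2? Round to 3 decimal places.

Conditional on each supplier, P(X = 2): A: 0.230289; B: 0.141288; C: 0.0099576.
By total probability, P(X = 2) = 0.14·0.230289 + 0.43·0.141288 + 0.43·0.0099576 = 0.0972761.

0.097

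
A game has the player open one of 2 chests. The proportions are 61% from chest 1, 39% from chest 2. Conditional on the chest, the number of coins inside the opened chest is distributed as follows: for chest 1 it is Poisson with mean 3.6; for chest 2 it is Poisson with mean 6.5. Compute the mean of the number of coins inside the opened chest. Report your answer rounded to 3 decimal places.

4.731

Component means — 1: 3.6; 2: 6.5.
E[X] = 0.61·3.6 + 0.39·6.5 = 4.731.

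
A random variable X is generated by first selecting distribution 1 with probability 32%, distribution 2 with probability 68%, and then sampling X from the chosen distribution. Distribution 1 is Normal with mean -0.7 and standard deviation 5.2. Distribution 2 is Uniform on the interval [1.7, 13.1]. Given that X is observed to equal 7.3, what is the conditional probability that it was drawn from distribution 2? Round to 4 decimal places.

0.8881

Likelihoods f(7.3 | ·): 1: 0.0234936; 2: 0.0877193.
Posterior ∝ prior × likelihood. Numerator for 2: 0.68·0.0877193 = 0.0596491.
Normalizing constant: 0.32·0.0234936 + 0.68·0.0877193 = 0.0671671.
P(2 | observation) = 0.0596491 / 0.0671671 = 0.888071.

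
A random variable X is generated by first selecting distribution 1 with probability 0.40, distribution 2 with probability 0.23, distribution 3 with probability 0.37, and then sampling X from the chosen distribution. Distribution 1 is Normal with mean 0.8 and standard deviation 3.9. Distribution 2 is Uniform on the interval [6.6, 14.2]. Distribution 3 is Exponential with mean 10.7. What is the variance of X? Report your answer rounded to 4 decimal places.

72.5442

Per component, 1: μ=0.8, E[X²]=15.85; 2: μ=10.4, E[X²]=112.973; 3: μ=10.7, E[X²]=228.98.
E[X] = 0.4·0.8 + 0.23·10.4 + 0.37·10.7 = 6.671.
E[X²] = 0.4·15.85 + 0.23·112.973 + 0.37·228.98 = 117.046.
Var(X) = E[X²] − (E[X])² = 117.046 − 44.5022 = 72.5442.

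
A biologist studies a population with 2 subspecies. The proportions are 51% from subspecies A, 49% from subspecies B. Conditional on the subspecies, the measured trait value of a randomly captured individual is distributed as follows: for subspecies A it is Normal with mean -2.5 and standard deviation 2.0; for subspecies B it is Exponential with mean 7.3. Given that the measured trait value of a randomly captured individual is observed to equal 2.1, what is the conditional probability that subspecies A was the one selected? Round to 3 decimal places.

0.125

Likelihoods f(2.1 | ·): A: 0.0141635; B: 0.102741.
Posterior ∝ prior × likelihood. Numerator for A: 0.51·0.0141635 = 0.00722339.
Normalizing constant: 0.51·0.0141635 + 0.49·0.102741 = 0.0575664.
P(A | observation) = 0.00722339 / 0.0575664 = 0.125479.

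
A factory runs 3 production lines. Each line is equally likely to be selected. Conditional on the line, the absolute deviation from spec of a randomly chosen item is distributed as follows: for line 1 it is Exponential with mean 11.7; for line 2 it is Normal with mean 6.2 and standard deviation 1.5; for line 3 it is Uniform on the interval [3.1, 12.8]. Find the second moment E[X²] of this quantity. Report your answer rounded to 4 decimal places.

For each component E[X²] = Var + (mean)², giving 1: 273.78; 2: 40.69; 3: 71.0433.
Overall E[X²] = 0.333333·273.78 + 0.333333·40.69 + 0.333333·71.0433 = 128.504.

128.5044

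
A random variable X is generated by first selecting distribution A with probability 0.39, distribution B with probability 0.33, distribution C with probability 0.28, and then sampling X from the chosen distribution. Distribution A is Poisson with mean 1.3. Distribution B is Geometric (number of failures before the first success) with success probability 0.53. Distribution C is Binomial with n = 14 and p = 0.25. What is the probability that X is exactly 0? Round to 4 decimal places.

0.2862

Conditional on each component, P(X = 0): A: 0.272532; B: 0.53; C: 0.0178179.
By total probability, P(X = 0) = 0.39·0.272532 + 0.33·0.53 + 0.28·0.0178179 = 0.286176.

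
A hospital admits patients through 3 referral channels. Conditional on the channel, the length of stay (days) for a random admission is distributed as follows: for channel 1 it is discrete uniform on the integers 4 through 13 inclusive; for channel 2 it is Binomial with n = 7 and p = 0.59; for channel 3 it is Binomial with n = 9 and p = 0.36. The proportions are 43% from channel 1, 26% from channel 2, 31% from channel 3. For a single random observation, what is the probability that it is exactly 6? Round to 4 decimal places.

Conditional on each channel, P(X = 6): 1: 0.1; 2: 0.121058; 3: 0.047933.
By total probability, P(X = 6) = 0.43·0.1 + 0.26·0.121058 + 0.31·0.047933 = 0.0893343.

0.0893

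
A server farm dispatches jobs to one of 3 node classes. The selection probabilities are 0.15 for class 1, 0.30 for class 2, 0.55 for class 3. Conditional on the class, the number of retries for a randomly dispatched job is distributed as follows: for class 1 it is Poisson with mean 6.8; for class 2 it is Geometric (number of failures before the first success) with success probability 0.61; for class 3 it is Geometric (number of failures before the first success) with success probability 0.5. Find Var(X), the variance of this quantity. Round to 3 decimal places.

6.939

Per component, 1: μ=6.8, E[X²]=53.04; 2: μ=0.639344, E[X²]=1.45687; 3: μ=1, E[X²]=3.
E[X] = 0.15·6.8 + 0.3·0.639344 + 0.55·1 = 1.7618.
E[X²] = 0.15·53.04 + 0.3·1.45687 + 0.55·3 = 10.0431.
Var(X) = E[X²] − (E[X])² = 10.0431 − 3.10395 = 6.93911.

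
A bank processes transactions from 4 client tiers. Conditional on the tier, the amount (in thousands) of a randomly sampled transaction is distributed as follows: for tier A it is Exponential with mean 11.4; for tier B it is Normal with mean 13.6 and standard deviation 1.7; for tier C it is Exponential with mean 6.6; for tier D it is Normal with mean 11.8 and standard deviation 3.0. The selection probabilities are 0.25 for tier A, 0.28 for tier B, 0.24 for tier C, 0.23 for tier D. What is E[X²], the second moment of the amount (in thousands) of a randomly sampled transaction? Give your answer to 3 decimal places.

For each component E[X²] = Var + (mean)², giving A: 259.92; B: 187.85; C: 87.12; D: 148.24.
Overall E[X²] = 0.25·259.92 + 0.28·187.85 + 0.24·87.12 + 0.23·148.24 = 172.582.

172.582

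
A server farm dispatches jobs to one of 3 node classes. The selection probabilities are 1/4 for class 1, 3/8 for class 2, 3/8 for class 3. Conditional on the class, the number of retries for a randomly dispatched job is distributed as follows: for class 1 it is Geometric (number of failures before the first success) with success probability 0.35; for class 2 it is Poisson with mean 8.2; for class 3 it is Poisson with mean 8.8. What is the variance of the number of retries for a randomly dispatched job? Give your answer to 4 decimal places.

Per component, 1: μ=1.85714, E[X²]=8.7551; 2: μ=8.2, E[X²]=75.44; 3: μ=8.8, E[X²]=86.24.
E[X] = 0.25·1.85714 + 0.375·8.2 + 0.375·8.8 = 6.83929.
E[X²] = 0.25·8.7551 + 0.375·75.44 + 0.375·86.24 = 62.8188.
Var(X) = E[X²] − (E[X])² = 62.8188 − 46.7758 = 16.0429.

16.0429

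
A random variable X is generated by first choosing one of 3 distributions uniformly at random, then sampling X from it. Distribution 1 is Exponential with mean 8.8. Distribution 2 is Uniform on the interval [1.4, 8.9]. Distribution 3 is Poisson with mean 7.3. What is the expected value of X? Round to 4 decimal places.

Component means — 1: 8.8; 2: 5.15; 3: 7.3.
E[X] = 0.333333·8.8 + 0.333333·5.15 + 0.333333·7.3 = 7.08333.

7.0833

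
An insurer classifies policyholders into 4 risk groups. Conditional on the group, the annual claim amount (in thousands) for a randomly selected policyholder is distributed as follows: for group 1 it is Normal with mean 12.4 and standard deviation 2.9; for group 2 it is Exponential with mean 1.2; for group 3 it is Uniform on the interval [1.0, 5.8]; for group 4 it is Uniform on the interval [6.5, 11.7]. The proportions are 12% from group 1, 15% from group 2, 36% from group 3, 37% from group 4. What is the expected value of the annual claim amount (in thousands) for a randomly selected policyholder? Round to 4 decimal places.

Component means — 1: 12.4; 2: 1.2; 3: 3.4; 4: 9.1.
E[X] = 0.12·12.4 + 0.15·1.2 + 0.36·3.4 + 0.37·9.1 = 6.259.

6.2590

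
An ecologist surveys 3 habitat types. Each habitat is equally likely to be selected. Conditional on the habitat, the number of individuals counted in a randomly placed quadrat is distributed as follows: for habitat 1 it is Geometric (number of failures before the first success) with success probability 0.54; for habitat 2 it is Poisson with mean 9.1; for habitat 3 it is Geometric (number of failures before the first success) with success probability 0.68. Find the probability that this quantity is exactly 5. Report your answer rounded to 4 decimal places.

0.0238

Conditional on each habitat, P(X = 5): 1: 0.011122; 2: 0.0580692; 3: 0.0022817.
By total probability, P(X = 5) = 0.333333·0.011122 + 0.333333·0.0580692 + 0.333333·0.0022817 = 0.0238243.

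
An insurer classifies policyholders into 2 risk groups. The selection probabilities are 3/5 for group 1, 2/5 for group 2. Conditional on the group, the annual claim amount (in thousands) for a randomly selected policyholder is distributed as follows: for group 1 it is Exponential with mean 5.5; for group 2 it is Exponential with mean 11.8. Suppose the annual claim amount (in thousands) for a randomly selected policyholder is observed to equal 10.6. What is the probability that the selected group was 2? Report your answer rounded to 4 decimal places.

0.4651

Likelihoods f(10.6 | ·): 1: 0.0264627; 2: 0.0345135.
Posterior ∝ prior × likelihood. Numerator for 2: 0.4·0.0345135 = 0.0138054.
Normalizing constant: 0.6·0.0264627 + 0.4·0.0345135 = 0.029683.
P(2 | observation) = 0.0138054 / 0.029683 = 0.465095.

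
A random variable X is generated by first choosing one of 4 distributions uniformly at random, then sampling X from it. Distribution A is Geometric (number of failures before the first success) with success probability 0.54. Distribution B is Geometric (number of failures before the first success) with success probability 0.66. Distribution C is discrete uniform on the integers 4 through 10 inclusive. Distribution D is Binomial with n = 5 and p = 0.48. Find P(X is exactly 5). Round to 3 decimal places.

Conditional on each component, P(X = 5): A: 0.011122; B: 0.00299874; C: 0.142857; D: 0.0254804.
By total probability, P(X = 5) = 0.25·0.011122 + 0.25·0.00299874 + 0.25·0.142857 + 0.25·0.0254804 = 0.0456146.

0.046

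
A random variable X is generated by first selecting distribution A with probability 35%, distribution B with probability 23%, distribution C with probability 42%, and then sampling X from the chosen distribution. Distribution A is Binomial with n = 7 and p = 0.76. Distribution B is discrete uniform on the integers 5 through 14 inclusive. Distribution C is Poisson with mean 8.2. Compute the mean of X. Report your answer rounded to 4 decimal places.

Component means — A: 5.32; B: 9.5; C: 8.2.
E[X] = 0.35·5.32 + 0.23·9.5 + 0.42·8.2 = 7.491.

7.4910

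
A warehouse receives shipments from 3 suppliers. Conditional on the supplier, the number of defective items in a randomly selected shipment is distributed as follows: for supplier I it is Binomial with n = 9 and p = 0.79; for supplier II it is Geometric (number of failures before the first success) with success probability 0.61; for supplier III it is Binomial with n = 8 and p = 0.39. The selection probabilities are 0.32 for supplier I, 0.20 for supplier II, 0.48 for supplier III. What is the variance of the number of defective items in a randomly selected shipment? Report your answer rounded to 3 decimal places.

7.317

Per component, I: μ=7.11, E[X²]=52.0452; II: μ=0.639344, E[X²]=1.45687; III: μ=3.12, E[X²]=11.6376.
E[X] = 0.32·7.11 + 0.2·0.639344 + 0.48·3.12 = 3.90067.
E[X²] = 0.32·52.0452 + 0.2·1.45687 + 0.48·11.6376 = 22.5319.
Var(X) = E[X²] − (E[X])² = 22.5319 − 15.2152 = 7.31667.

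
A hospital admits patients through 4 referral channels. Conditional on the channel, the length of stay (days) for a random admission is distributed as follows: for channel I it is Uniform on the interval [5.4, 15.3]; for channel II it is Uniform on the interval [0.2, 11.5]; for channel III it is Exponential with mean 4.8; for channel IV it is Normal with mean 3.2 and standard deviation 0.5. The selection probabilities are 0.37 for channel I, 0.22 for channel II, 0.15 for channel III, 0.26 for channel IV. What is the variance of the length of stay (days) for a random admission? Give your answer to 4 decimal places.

Per component, I: μ=10.35, E[X²]=115.29; II: μ=5.85, E[X²]=44.8633; III: μ=4.8, E[X²]=46.08; IV: μ=3.2, E[X²]=10.49.
E[X] = 0.37·10.35 + 0.22·5.85 + 0.15·4.8 + 0.26·3.2 = 6.6685.
E[X²] = 0.37·115.29 + 0.22·44.8633 + 0.15·46.08 + 0.26·10.49 = 62.1666.
Var(X) = E[X²] − (E[X])² = 62.1666 − 44.4689 = 17.6977.

17.6977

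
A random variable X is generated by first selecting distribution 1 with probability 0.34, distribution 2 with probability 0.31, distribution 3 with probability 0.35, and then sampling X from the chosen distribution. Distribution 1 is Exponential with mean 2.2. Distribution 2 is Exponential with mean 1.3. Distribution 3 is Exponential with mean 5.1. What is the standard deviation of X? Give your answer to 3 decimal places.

Per component, 1: μ=2.2, E[X²]=9.68; 2: μ=1.3, E[X²]=3.38; 3: μ=5.1, E[X²]=52.02.
E[X] = 0.34·2.2 + 0.31·1.3 + 0.35·5.1 = 2.936.
E[X²] = 0.34·9.68 + 0.31·3.38 + 0.35·52.02 = 22.546.
Var(X) = E[X²] − (E[X])² = 22.546 − 8.6201 = 13.9259.
SD(X) = √13.9259 = 3.73174.

3.732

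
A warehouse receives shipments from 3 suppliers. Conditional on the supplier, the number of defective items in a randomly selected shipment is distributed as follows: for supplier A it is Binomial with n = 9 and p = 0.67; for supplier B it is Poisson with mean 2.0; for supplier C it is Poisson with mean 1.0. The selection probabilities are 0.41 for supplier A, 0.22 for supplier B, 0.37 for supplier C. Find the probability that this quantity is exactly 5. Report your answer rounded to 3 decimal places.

0.092

Conditional on each supplier, P(X = 5): A: 0.201744; B: 0.0360894; C: 0.00306566.
By total probability, P(X = 5) = 0.41·0.201744 + 0.22·0.0360894 + 0.37·0.00306566 = 0.0917889.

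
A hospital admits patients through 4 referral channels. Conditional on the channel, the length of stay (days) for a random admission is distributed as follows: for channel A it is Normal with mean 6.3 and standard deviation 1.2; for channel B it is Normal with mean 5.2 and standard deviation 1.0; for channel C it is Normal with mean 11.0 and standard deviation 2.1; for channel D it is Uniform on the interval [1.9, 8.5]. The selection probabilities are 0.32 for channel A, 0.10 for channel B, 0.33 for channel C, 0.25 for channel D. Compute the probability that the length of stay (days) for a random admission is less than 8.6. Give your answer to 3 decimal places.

Conditional on each channel, P(X < 8.6): A: 0.97236; B: 0.999663; C: 0.126549; D: 1.
By total probability, P(X < 8.6) = 0.32·0.97236 + 0.1·0.999663 + 0.33·0.126549 + 0.25·1 = 0.702883.

0.703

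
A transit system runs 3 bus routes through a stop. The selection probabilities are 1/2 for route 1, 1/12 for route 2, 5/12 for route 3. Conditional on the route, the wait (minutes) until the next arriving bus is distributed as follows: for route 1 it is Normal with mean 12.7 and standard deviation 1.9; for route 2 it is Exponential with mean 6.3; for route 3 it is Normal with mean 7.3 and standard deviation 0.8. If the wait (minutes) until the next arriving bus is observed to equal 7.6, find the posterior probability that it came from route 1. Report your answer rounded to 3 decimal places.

Likelihoods f(7.6 | ·): 1: 0.00572287; 2: 0.047506; 3: 0.464819.
Posterior ∝ prior × likelihood. Numerator for 1: 0.5·0.00572287 = 0.00286143.
Normalizing constant: 0.5·0.00572287 + 0.0833333·0.047506 + 0.416667·0.464819 = 0.200495.
P(1 | observation) = 0.00286143 / 0.200495 = 0.0142719.

0.014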